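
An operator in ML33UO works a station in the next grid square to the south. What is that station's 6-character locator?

Latitude subsquare o = 14; −1 → 13 = n.
The longitude characters are unchanged.

ML33un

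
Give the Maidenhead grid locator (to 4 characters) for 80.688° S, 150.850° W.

BA49

Shift to the Maidenhead origin (180°W, 90°S): lon 29.15, lat 9.31.
Field: 29.15/20 → 1 → B, 9.31/10 → 0 → A; chars BA.
Square: 9.15/2 → 4, 9.31/1 → 9; chars 49.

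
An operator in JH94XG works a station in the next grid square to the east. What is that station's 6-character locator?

Longitude subsquare x = 23; +1 → 24, wraps to 0 = a, carry into square.
Longitude square 9; +1 → 10, wraps to 0, carry into field.
Longitude field J = 9; +1 → 10 = K.
The latitude characters are unchanged.

KH04ag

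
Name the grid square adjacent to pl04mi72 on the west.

Longitude extended square 7; −1 → 6.
The latitude characters are unchanged.

PL04mi62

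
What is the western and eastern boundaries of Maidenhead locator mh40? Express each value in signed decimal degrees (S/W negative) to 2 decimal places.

Field M=12, H=7: +12·20° lon, +7·10° lat → SW at lon 60°, lat -20°.
Square 4, 0: +4·2° lon, +0·1° lat → SW at lon 68°, lat -20°.
Cell spans 2° lon × 1° lat.
west 68.00, east 70.00.

68.00, 70.00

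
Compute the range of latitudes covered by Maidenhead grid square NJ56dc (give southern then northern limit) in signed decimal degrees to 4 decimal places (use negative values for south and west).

6.0833, 6.1250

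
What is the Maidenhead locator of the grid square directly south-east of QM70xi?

QM80ah

Longitude subsquare x = 23; +1 → 24, wraps to 0 = a, carry into square.
Longitude square 7; +1 → 8.
Latitude subsquare i = 8; −1 → 7 = h.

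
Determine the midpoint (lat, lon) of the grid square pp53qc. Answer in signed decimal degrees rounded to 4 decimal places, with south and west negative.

Field P=15, P=15: +15·20° lon, +15·10° lat → SW at lon 120°, lat 60°.
Square 5, 3: +5·2° lon, +3·1° lat → SW at lon 130°, lat 63°.
Subsquare q=16, c=2: +16·0.0833333° lon, +2·0.0416667° lat → SW at lon 131.333°, lat 63.0833°.
Cell spans 0.0833333° lon × 0.0416667° lat. Centre is SW corner plus half of each.
latitude 63.1042, longitude 131.3750.

63.1042, 131.3750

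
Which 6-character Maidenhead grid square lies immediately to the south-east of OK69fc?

Longitude subsquare f = 5; +1 → 6 = g.
Latitude subsquare c = 2; −1 → 1 = b.

OK69gb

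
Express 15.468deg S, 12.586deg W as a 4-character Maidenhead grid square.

Add 180° to longitude and 90° to latitude: 167.41, 74.53.
Field (20°×10°, letters A–R): 167.41/20 → 8 → I, 74.53/10 → 7 → H; chars IH.
Square (2°×1°, digits 0–9): 7.41/2 → 3, 4.53/1 → 4; chars 34.

IH34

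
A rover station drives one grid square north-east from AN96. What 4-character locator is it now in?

BN07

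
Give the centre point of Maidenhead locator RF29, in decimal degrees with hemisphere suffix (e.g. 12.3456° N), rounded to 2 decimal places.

Field R=17, F=5: +17·20° lon, +5·10° lat → SW at lon 160°, lat -40°.
Square 2, 9: +2·2° lon, +9·1° lat → SW at lon 164°, lat -31°.
Cell spans 2° lon × 1° lat. Centre is SW corner plus half of each.
latitude 30.50° S, longitude 165.00° E.

30.50° S, 165.00° E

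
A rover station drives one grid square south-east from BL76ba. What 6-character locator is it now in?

BL75cx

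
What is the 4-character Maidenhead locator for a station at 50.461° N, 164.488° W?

AO70

Shift to the Maidenhead origin (180°W, 90°S): lon 15.51, lat 140.46.
Field (20°×10°, letters A–R): 15.51/20 → 0 → A, 140.46/10 → 14 → O; chars AO.
Square (2°×1°, digits 0–9): 15.51/2 → 7, 0.46/1 → 0; chars 70.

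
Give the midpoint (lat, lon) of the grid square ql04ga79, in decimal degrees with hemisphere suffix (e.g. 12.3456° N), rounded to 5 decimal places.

24.03958° N, 140.56250° E

Field Q=16, L=11: +16·20° lon, +11·10° lat → SW at lon 140°, lat 20°.
Square 0, 4: +0·2° lon, +4·1° lat → SW at lon 140°, lat 24°.
Subsquare g=6, a=0: +6·0.0833333° lon, +0·0.0416667° lat → SW at lon 140.5°, lat 24°.
Extended square 7, 9: +7·0.00833333° lon, +9·0.00416667° lat → SW at lon 140.558°, lat 24.0375°.
Cell spans 0.00833333° lon × 0.00416667° lat. Centre is SW corner plus half of each.
latitude 24.03958° N, longitude 140.56250° E.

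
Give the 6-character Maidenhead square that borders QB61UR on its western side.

Longitude subsquare u = 20; −1 → 19 = t.
The latitude characters are unchanged.

QB61tr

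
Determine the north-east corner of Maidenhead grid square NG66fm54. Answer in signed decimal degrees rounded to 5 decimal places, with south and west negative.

-23.47917, 92.46667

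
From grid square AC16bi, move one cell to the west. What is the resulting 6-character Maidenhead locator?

AC16ai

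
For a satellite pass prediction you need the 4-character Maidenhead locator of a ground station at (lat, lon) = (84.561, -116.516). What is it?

DR14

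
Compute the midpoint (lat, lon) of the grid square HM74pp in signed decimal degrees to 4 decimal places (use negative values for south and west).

34.6458, -24.7083

Field H=7, M=12: +7·20° lon, +12·10° lat → SW at lon -40°, lat 30°.
Square 7, 4: +7·2° lon, +4·1° lat → SW at lon -26°, lat 34°.
Subsquare p=15, p=15: +15·0.0833333° lon, +15·0.0416667° lat → SW at lon -24.75°, lat 34.625°.
Cell spans 0.0833333° lon × 0.0416667° lat. Centre is SW corner plus half of each.
latitude 34.6458, longitude -24.7083.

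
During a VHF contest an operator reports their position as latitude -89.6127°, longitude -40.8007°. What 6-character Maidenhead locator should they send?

Add 180° to longitude and 90° to latitude: 139.1993, 0.3873.
Field: lon ⌊139.1993/20⌋ = 6 → G; lat ⌊0.3873/10⌋ = 0 → A.
Square: lon ⌊19.1993/2⌋ = 9; lat ⌊0.3873/1⌋ = 0.
Subsquare: lon ⌊1.1993/0.0833333⌋ = 14 → o; lat ⌊0.3873/0.0416667⌋ = 9 → j.

GA90oj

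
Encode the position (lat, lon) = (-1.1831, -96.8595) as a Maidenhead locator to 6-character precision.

EI18nt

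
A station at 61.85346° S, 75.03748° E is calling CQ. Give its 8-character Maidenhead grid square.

Shift to the Maidenhead origin (180°W, 90°S): lon 255.03748, lat 28.14654.
Field (20°×10°, letters A–R): lon ⌊255.03748/20⌋ = 12 → M; lat ⌊28.14654/10⌋ = 2 → C.
Square (2°×1°, digits 0–9): lon ⌊15.03748/2⌋ = 7; lat ⌊8.14654/1⌋ = 8.
Subsquare (5′×2.5′, letters a–x): lon ⌊1.03748/0.0833333⌋ = 12 → m; lat ⌊0.14654/0.0416667⌋ = 3 → d.
Extended square (30″×15″, digits 0–9): lon ⌊0.03748/0.00833333⌋ = 4; lat ⌊0.02154/0.00416667⌋ = 5.

MC78md45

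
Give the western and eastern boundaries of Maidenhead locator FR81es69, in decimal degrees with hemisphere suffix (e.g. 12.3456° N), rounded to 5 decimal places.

Field F=5, R=17: +5·20° lon, +17·10° lat → SW at lon -80°, lat 80°.
Square 8, 1: +8·2° lon, +1·1° lat → SW at lon -64°, lat 81°.
Subsquare e=4, s=18: +4·0.0833333° lon, +18·0.0416667° lat → SW at lon -63.6667°, lat 81.75°.
Extended square 6, 9: +6·0.00833333° lon, +9·0.00416667° lat → SW at lon -63.6167°, lat 81.7875°.
Cell spans 0.00833333° lon × 0.00416667° lat.
west 63.61667° W, east 63.60833° W.

63.61667° W, 63.60833° W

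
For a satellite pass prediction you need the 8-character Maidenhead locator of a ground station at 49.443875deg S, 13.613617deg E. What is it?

JE60tn33

Offset from 180°W / 90°S: lon 193.61362°, lat 40.55613°.
Field (20°×10°, letters A–R): lon ⌊193.61362/20⌋ = 9 → J; lat ⌊40.55613/10⌋ = 4 → E.
Square (2°×1°, digits 0–9): lon ⌊13.61362/2⌋ = 6; lat ⌊0.55613/1⌋ = 0.
Subsquare (5′×2.5′, letters a–x): lon ⌊1.61362/0.0833333⌋ = 19 → t; lat ⌊0.55613/0.0416667⌋ = 13 → n.
Extended square (30″×15″, digits 0–9): lon ⌊0.03028/0.00833333⌋ = 3; lat ⌊0.01446/0.00416667⌋ = 3.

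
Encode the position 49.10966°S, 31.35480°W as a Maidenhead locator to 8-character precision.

Add 180° to longitude and 90° to latitude: 148.64520, 40.89034.
Field: lon ⌊148.64520/20⌋ = 7 → H; lat ⌊40.89034/10⌋ = 4 → E.
Square: lon ⌊8.64520/2⌋ = 4; lat ⌊0.89034/1⌋ = 0.
Subsquare: lon ⌊0.64520/0.0833333⌋ = 7 → h; lat ⌊0.89034/0.0416667⌋ = 21 → v.
Extended square: lon ⌊0.06187/0.00833333⌋ = 7; lat ⌊0.01534/0.00416667⌋ = 3.

HE40hv73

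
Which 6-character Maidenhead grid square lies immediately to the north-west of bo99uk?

Longitude subsquare u = 20; −1 → 19 = t.
Latitude subsquare k = 10; +1 → 11 = l.

BO99tl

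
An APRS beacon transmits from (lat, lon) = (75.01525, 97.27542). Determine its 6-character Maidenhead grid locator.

NQ85pa

Add 180° to longitude and 90° to latitude: 277.2754, 165.0152.
Field: lon ⌊277.2754/20⌋ = 13 → N; lat ⌊165.0152/10⌋ = 16 → Q.
Square: lon ⌊17.2754/2⌋ = 8; lat ⌊5.0152/1⌋ = 5.
Subsquare: lon ⌊1.2754/0.0833333⌋ = 15 → p; lat ⌊0.0152/0.0416667⌋ = 0 → a.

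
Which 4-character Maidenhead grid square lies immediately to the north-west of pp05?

OP96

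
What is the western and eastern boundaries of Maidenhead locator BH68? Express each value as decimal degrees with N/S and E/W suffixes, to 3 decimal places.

148.000° W, 146.000° W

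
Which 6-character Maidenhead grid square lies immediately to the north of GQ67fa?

Latitude subsquare a = 0; +1 → 1 = b.
The longitude characters are unchanged.

GQ67fb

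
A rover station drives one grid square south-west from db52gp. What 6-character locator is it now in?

DB52fo

Longitude subsquare g = 6; −1 → 5 = f.
Latitude subsquare p = 15; −1 → 14 = o.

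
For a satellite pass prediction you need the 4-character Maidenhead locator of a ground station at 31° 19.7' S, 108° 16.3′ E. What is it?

OF48

Add 180° to longitude and 90° to latitude: 288.27, 58.67.
Field: 288.27/20 → 14 → O, 58.67/10 → 5 → F; chars OF.
Square: 8.27/2 → 4, 8.67/1 → 8; chars 48.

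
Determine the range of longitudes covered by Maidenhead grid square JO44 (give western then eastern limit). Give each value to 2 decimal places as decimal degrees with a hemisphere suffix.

Field J=9, O=14: +9·20° lon, +14·10° lat → SW at lon 0°, lat 50°.
Square 4, 4: +4·2° lon, +4·1° lat → SW at lon 8°, lat 54°.
Cell spans 2° lon × 1° lat.
west 8.00° E, east 10.00° E.

8.00° E, 10.00° E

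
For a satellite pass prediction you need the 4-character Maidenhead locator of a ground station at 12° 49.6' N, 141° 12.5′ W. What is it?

BK92

Shift to the Maidenhead origin (180°W, 90°S): lon 38.79, lat 102.83.
Field: lon ⌊38.79/20⌋ = 1 → B; lat ⌊102.83/10⌋ = 10 → K.
Square: lon ⌊18.79/2⌋ = 9; lat ⌊2.83/1⌋ = 2.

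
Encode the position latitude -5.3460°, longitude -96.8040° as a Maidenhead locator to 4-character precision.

EI14

Add 180° to longitude and 90° to latitude: 83.20, 84.65.
Field: 83.20/20 → 4 → E, 84.65/10 → 8 → I; chars EI.
Square: 3.20/2 → 1, 4.65/1 → 4; chars 14.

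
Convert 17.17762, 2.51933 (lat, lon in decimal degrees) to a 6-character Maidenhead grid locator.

JK17ge

Shift to the Maidenhead origin (180°W, 90°S): lon 182.5193, lat 107.1776.
Field: 182.5193/20 → 9 → J, 107.1776/10 → 10 → K; chars JK.
Square: 2.5193/2 → 1, 7.1776/1 → 7; chars 17.
Subsquare: 0.5193/0.0833333 → 6 → g, 0.1776/0.0416667 → 4 → e; chars ge.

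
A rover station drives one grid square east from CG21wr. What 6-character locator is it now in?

Longitude subsquare w = 22; +1 → 23 = x.
The latitude characters are unchanged.

CG21xr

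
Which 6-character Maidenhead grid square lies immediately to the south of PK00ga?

PJ09gx

Latitude subsquare a = 0; −1 → -1, wraps to 23 = x, carry into square.
Latitude square 0; −1 → -1, wraps to 9, carry into field.
Latitude field K = 10; −1 → 9 = J.
The longitude characters are unchanged.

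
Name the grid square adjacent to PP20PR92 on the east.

Longitude extended square 9; +1 → 10, wraps to 0, carry into subsquare.
Longitude subsquare p = 15; +1 → 16 = q.
The latitude characters are unchanged.

PP20qr02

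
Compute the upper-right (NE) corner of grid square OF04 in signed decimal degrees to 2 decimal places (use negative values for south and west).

-35.00, 102.00

Field O=14, F=5: +14·20° lon, +5·10° lat → SW at lon 100°, lat -40°.
Square 0, 4: +0·2° lon, +4·1° lat → SW at lon 100°, lat -36°.
Cell spans 2° lon × 1° lat. NE corner is SW corner plus one full cell.
latitude -35.00, longitude 102.00.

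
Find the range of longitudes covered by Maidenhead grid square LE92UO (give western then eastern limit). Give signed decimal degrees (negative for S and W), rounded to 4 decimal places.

59.6667, 59.7500

Field L=11, E=4: +11·20° lon, +4·10° lat → SW at lon 40°, lat -50°.
Square 9, 2: +9·2° lon, +2·1° lat → SW at lon 58°, lat -48°.
Subsquare u=20, o=14: +20·0.0833333° lon, +14·0.0416667° lat → SW at lon 59.6667°, lat -47.4167°.
Cell spans 0.0833333° lon × 0.0416667° lat.
west 59.6667, east 59.7500.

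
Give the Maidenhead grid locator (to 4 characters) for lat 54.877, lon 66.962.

MO34

Add 180° to longitude and 90° to latitude: 246.96, 144.88.
Field: 246.96/20 → 12 → M, 144.88/10 → 14 → O; chars MO.
Square: 6.96/2 → 3, 4.88/1 → 4; chars 34.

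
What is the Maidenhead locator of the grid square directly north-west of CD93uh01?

Longitude extended square 0; −1 → -1, wraps to 9, carry into subsquare.
Longitude subsquare u = 20; −1 → 19 = t.
Latitude extended square 1; +1 → 2.

CD93th92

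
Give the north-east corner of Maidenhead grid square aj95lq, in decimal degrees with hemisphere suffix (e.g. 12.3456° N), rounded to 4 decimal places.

5.7083° N, 161.0000° W

Field A=0, J=9: +0·20° lon, +9·10° lat → SW at lon -180°, lat 0°.
Square 9, 5: +9·2° lon, +5·1° lat → SW at lon -162°, lat 5°.
Subsquare l=11, q=16: +11·0.0833333° lon, +16·0.0416667° lat → SW at lon -161.083°, lat 5.66667°.
Cell spans 0.0833333° lon × 0.0416667° lat. NE corner is SW corner plus one full cell.
latitude 5.7083° N, longitude 161.0000° W.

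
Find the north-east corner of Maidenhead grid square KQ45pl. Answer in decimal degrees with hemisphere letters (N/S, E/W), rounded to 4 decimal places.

75.5000° N, 29.3333° E

Field K=10, Q=16: +10·20° lon, +16·10° lat → SW at lon 20°, lat 70°.
Square 4, 5: +4·2° lon, +5·1° lat → SW at lon 28°, lat 75°.
Subsquare p=15, l=11: +15·0.0833333° lon, +11·0.0416667° lat → SW at lon 29.25°, lat 75.4583°.
Cell spans 0.0833333° lon × 0.0416667° lat. NE corner is SW corner plus one full cell.
latitude 75.5000° N, longitude 29.3333° E.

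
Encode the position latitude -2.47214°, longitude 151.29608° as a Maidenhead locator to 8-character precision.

Offset from 180°W / 90°S: lon 331.29608°, lat 87.52786°.
Field (20°×10°, letters A–R): lon ⌊331.29608/20⌋ = 16 → Q; lat ⌊87.52786/10⌋ = 8 → I.
Square (2°×1°, digits 0–9): lon ⌊11.29608/2⌋ = 5; lat ⌊7.52786/1⌋ = 7.
Subsquare (5′×2.5′, letters a–x): lon ⌊1.29608/0.0833333⌋ = 15 → p; lat ⌊0.52786/0.0416667⌋ = 12 → m.
Extended square (30″×15″, digits 0–9): lon ⌊0.04608/0.00833333⌋ = 5; lat ⌊0.02786/0.00416667⌋ = 6.

QI57pm56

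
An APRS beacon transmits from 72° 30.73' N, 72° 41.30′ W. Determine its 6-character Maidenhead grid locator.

FQ32pm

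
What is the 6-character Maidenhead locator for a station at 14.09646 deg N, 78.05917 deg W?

FK04xc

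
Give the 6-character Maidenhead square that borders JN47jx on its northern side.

JN48ja

Latitude subsquare x = 23; +1 → 24, wraps to 0 = a, carry into square.
Latitude square 7; +1 → 8.
The longitude characters are unchanged.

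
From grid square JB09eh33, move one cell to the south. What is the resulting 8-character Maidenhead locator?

Latitude extended square 3; −1 → 2.
The longitude characters are unchanged.

JB09eh32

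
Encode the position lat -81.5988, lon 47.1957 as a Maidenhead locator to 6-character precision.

Shift to the Maidenhead origin (180°W, 90°S): lon 227.1957, lat 8.4012.
Field: 227.1957/20 → 11 → L, 8.4012/10 → 0 → A; chars LA.
Square: 7.1957/2 → 3, 8.4012/1 → 8; chars 38.
Subsquare: 1.1957/0.0833333 → 14 → o, 0.4012/0.0416667 → 9 → j; chars oj.

LA38oj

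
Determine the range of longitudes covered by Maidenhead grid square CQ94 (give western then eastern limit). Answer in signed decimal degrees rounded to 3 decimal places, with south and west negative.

-122.000, -120.000

Field C=2, Q=16: +2·20° lon, +16·10° lat → SW at lon -140°, lat 70°.
Square 9, 4: +9·2° lon, +4·1° lat → SW at lon -122°, lat 74°.
Cell spans 2° lon × 1° lat.
west -122.000, east -120.000.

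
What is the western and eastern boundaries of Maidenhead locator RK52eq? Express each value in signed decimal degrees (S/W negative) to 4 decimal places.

170.3333, 170.4167

Field R=17, K=10: +17·20° lon, +10·10° lat → SW at lon 160°, lat 10°.
Square 5, 2: +5·2° lon, +2·1° lat → SW at lon 170°, lat 12°.
Subsquare e=4, q=16: +4·0.0833333° lon, +16·0.0416667° lat → SW at lon 170.333°, lat 12.6667°.
Cell spans 0.0833333° lon × 0.0416667° lat.
west 170.3333, east 170.4167.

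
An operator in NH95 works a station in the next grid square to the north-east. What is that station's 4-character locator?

OH06

Longitude square 9; +1 → 10, wraps to 0, carry into field.
Longitude field N = 13; +1 → 14 = O.
Latitude square 5; +1 → 6.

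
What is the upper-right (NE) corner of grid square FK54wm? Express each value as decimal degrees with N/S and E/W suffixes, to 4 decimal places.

14.5417° N, 68.0833° W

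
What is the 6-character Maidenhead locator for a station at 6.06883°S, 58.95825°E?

LI93lw

Add 180° to longitude and 90° to latitude: 238.9582, 83.9312.
Field: lon ⌊238.9582/20⌋ = 11 → L; lat ⌊83.9312/10⌋ = 8 → I.
Square: lon ⌊18.9582/2⌋ = 9; lat ⌊3.9312/1⌋ = 3.
Subsquare: lon ⌊0.9582/0.0833333⌋ = 11 → l; lat ⌊0.9312/0.0416667⌋ = 22 → w.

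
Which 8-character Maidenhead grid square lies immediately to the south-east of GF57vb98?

GF57wb07

Longitude extended square 9; +1 → 10, wraps to 0, carry into subsquare.
Longitude subsquare v = 21; +1 → 22 = w.
Latitude extended square 8; −1 → 7.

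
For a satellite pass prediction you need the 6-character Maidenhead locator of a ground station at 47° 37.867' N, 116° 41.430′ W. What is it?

Offset from 180°W / 90°S: lon 63.3095°, lat 137.6311°.
Field: lon ⌊63.3095/20⌋ = 3 → D; lat ⌊137.6311/10⌋ = 13 → N.
Square: lon ⌊3.3095/2⌋ = 1; lat ⌊7.6311/1⌋ = 7.
Subsquare: lon ⌊1.3095/0.0833333⌋ = 15 → p; lat ⌊0.6311/0.0416667⌋ = 15 → p.

DN17pp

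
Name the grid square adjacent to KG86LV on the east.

KG86mv

Longitude subsquare l = 11; +1 → 12 = m.
The latitude characters are unchanged.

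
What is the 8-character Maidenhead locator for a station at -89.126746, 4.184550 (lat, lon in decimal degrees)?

JA20cu29

Add 180° to longitude and 90° to latitude: 184.18455, 0.87325.
Field: lon ⌊184.18455/20⌋ = 9 → J; lat ⌊0.87325/10⌋ = 0 → A.
Square: lon ⌊4.18455/2⌋ = 2; lat ⌊0.87325/1⌋ = 0.
Subsquare: lon ⌊0.18455/0.0833333⌋ = 2 → c; lat ⌊0.87325/0.0416667⌋ = 20 → u.
Extended square: lon ⌊0.01788/0.00833333⌋ = 2; lat ⌊0.03992/0.00416667⌋ = 9.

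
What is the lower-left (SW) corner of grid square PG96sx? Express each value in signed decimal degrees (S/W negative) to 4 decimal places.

Field P=15, G=6: +15·20° lon, +6·10° lat → SW at lon 120°, lat -30°.
Square 9, 6: +9·2° lon, +6·1° lat → SW at lon 138°, lat -24°.
Subsquare s=18, x=23: +18·0.0833333° lon, +23·0.0416667° lat → SW at lon 139.5°, lat -23.0417°.
latitude -23.0417, longitude 139.5000.

-23.0417, 139.5000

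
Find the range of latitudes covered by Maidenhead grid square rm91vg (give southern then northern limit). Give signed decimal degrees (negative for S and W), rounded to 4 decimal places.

Field R=17, M=12: +17·20° lon, +12·10° lat → SW at lon 160°, lat 30°.
Square 9, 1: +9·2° lon, +1·1° lat → SW at lon 178°, lat 31°.
Subsquare v=21, g=6: +21·0.0833333° lon, +6·0.0416667° lat → SW at lon 179.75°, lat 31.25°.
Cell spans 0.0833333° lon × 0.0416667° lat.
south 31.2500, north 31.2917.

31.2500, 31.2917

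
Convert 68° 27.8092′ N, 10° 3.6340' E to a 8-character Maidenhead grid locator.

JP58al71

Add 180° to longitude and 90° to latitude: 190.06057, 158.46349.
Field: 190.06057/20 → 9 → J, 158.46349/10 → 15 → P; chars JP.
Square: 10.06057/2 → 5, 8.46349/1 → 8; chars 58.
Subsquare: 0.06057/0.0833333 → 0 → a, 0.46349/0.0416667 → 11 → l; chars al.
Extended square: 0.06057/0.00833333 → 7, 0.00515/0.00416667 → 1; chars 71.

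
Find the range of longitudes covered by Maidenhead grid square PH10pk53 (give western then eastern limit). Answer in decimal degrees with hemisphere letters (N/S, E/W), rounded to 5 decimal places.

123.29167° E, 123.30000° E

Field P=15, H=7: +15·20° lon, +7·10° lat → SW at lon 120°, lat -20°.
Square 1, 0: +1·2° lon, +0·1° lat → SW at lon 122°, lat -20°.
Subsquare p=15, k=10: +15·0.0833333° lon, +10·0.0416667° lat → SW at lon 123.25°, lat -19.5833°.
Extended square 5, 3: +5·0.00833333° lon, +3·0.00416667° lat → SW at lon 123.292°, lat -19.5708°.
Cell spans 0.00833333° lon × 0.00416667° lat.
west 123.29167° E, east 123.30000° E.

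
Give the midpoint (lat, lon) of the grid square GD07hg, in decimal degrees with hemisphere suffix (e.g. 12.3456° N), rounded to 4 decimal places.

52.7292° S, 59.3750° W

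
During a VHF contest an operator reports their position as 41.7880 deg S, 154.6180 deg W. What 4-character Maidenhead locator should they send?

BE28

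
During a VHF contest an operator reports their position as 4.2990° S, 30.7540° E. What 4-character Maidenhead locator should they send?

Add 180° to longitude and 90° to latitude: 210.75, 85.70.
Field (20°×10°, letters A–R): lon ⌊210.75/20⌋ = 10 → K; lat ⌊85.70/10⌋ = 8 → I.
Square (2°×1°, digits 0–9): lon ⌊10.75/2⌋ = 5; lat ⌊5.70/1⌋ = 5.

KI55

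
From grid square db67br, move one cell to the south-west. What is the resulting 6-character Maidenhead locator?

DB67aq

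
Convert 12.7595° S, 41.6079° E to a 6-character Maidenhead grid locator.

LH07tf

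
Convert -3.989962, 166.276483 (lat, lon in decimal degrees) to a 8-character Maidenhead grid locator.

RI36da32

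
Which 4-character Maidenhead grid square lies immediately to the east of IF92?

Longitude square 9; +1 → 10, wraps to 0, carry into field.
Longitude field I = 8; +1 → 9 = J.
The latitude characters are unchanged.

JF02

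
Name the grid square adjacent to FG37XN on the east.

FG47an

Longitude subsquare x = 23; +1 → 24, wraps to 0 = a, carry into square.
Longitude square 3; +1 → 4.
The latitude characters are unchanged.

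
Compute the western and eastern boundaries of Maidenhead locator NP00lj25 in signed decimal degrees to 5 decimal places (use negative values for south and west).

Field N=13, P=15: +13·20° lon, +15·10° lat → SW at lon 80°, lat 60°.
Square 0, 0: +0·2° lon, +0·1° lat → SW at lon 80°, lat 60°.
Subsquare l=11, j=9: +11·0.0833333° lon, +9·0.0416667° lat → SW at lon 80.9167°, lat 60.375°.
Extended square 2, 5: +2·0.00833333° lon, +5·0.00416667° lat → SW at lon 80.9333°, lat 60.3958°.
Cell spans 0.00833333° lon × 0.00416667° lat.
west 80.93333, east 80.94167.

80.93333, 80.94167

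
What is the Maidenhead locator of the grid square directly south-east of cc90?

DB09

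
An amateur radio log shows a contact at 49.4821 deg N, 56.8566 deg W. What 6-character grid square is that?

Shift to the Maidenhead origin (180°W, 90°S): lon 123.1434, lat 139.4821.
Field: 123.1434/20 → 6 → G, 139.4821/10 → 13 → N; chars GN.
Square: 3.1434/2 → 1, 9.4821/1 → 9; chars 19.
Subsquare: 1.1434/0.0833333 → 13 → n, 0.4821/0.0416667 → 11 → l; chars nl.

GN19nl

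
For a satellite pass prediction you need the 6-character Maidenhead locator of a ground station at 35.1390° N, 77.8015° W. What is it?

FM15cd

Shift to the Maidenhead origin (180°W, 90°S): lon 102.1985, lat 125.1390.
Field: lon ⌊102.1985/20⌋ = 5 → F; lat ⌊125.1390/10⌋ = 12 → M.
Square: lon ⌊2.1985/2⌋ = 1; lat ⌊5.1390/1⌋ = 5.
Subsquare: lon ⌊0.1985/0.0833333⌋ = 2 → c; lat ⌊0.1390/0.0416667⌋ = 3 → d.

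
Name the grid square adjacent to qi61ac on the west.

QI51xc

Longitude subsquare a = 0; −1 → -1, wraps to 23 = x, carry into square.
Longitude square 6; −1 → 5.
The latitude characters are unchanged.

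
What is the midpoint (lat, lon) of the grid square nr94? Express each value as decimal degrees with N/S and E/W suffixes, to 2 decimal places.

84.50° N, 99.00° E

Field N=13, R=17: +13·20° lon, +17·10° lat → SW at lon 80°, lat 80°.
Square 9, 4: +9·2° lon, +4·1° lat → SW at lon 98°, lat 84°.
Cell spans 2° lon × 1° lat. Centre is SW corner plus half of each.
latitude 84.50° N, longitude 99.00° E.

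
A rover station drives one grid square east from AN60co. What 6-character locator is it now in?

AN60do

Longitude subsquare c = 2; +1 → 3 = d.
The latitude characters are unchanged.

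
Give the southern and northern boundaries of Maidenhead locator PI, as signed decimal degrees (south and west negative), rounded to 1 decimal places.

-10.0, 0.0

Field P=15, I=8: +15·20° lon, +8·10° lat → SW at lon 120°, lat -10°.
Cell spans 20° lon × 10° lat.
south -10.0, north 0.0.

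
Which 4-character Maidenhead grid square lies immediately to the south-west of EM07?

DM96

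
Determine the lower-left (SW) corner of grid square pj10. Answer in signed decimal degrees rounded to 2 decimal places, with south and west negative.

0.00, 122.00

Field P=15, J=9: +15·20° lon, +9·10° lat → SW at lon 120°, lat 0°.
Square 1, 0: +1·2° lon, +0·1° lat → SW at lon 122°, lat 0°.
latitude 0.00, longitude 122.00.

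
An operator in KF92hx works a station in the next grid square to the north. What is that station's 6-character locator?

Latitude subsquare x = 23; +1 → 24, wraps to 0 = a, carry into square.
Latitude square 2; +1 → 3.
The longitude characters are unchanged.

KF93ha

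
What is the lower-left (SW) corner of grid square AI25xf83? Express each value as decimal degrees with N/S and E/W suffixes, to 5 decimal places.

4.77917° S, 174.01667° W

Field A=0, I=8: +0·20° lon, +8·10° lat → SW at lon -180°, lat -10°.
Square 2, 5: +2·2° lon, +5·1° lat → SW at lon -176°, lat -5°.
Subsquare x=23, f=5: +23·0.0833333° lon, +5·0.0416667° lat → SW at lon -174.083°, lat -4.79167°.
Extended square 8, 3: +8·0.00833333° lon, +3·0.00416667° lat → SW at lon -174.017°, lat -4.77917°.
latitude 4.77917° S, longitude 174.01667° W.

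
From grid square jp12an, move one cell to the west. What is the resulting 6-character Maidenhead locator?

JP02xn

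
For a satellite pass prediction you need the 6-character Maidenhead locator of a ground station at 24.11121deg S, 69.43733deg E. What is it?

MG45rv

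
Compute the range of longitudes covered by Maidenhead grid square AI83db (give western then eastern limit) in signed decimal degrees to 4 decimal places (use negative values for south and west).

-163.7500, -163.6667

Field A=0, I=8: +0·20° lon, +8·10° lat → SW at lon -180°, lat -10°.
Square 8, 3: +8·2° lon, +3·1° lat → SW at lon -164°, lat -7°.
Subsquare d=3, b=1: +3·0.0833333° lon, +1·0.0416667° lat → SW at lon -163.75°, lat -6.95833°.
Cell spans 0.0833333° lon × 0.0416667° lat.
west -163.7500, east -163.6667.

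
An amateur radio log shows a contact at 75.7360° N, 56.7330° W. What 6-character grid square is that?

Offset from 180°W / 90°S: lon 123.2670°, lat 165.7360°.
Field (20°×10°, letters A–R): 123.2670/20 → 6 → G, 165.7360/10 → 16 → Q; chars GQ.
Square (2°×1°, digits 0–9): 3.2670/2 → 1, 5.7360/1 → 5; chars 15.
Subsquare (5′×2.5′, letters a–x): 1.2670/0.0833333 → 15 → p, 0.7360/0.0416667 → 17 → r; chars pr.

GQ15pr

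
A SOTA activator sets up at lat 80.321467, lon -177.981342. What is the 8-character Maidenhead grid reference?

AR10ah27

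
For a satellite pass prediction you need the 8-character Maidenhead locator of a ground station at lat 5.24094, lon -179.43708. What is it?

AJ05gf77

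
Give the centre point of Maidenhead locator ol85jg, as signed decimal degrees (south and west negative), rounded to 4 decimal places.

25.2708, 116.7917

Field O=14, L=11: +14·20° lon, +11·10° lat → SW at lon 100°, lat 20°.
Square 8, 5: +8·2° lon, +5·1° lat → SW at lon 116°, lat 25°.
Subsquare j=9, g=6: +9·0.0833333° lon, +6·0.0416667° lat → SW at lon 116.75°, lat 25.25°.
Cell spans 0.0833333° lon × 0.0416667° lat. Centre is SW corner plus half of each.
latitude 25.2708, longitude 116.7917.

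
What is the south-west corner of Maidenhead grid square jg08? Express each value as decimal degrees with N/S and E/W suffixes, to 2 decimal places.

Field J=9, G=6: +9·20° lon, +6·10° lat → SW at lon 0°, lat -30°.
Square 0, 8: +0·2° lon, +8·1° lat → SW at lon 0°, lat -22°.
latitude 22.00° S, longitude 0.00° E.

22.00° S, 0.00° E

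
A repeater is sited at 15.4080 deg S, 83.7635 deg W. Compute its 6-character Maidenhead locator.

Shift to the Maidenhead origin (180°W, 90°S): lon 96.2365, lat 74.5920.
Field (20°×10°, letters A–R): lon ⌊96.2365/20⌋ = 4 → E; lat ⌊74.5920/10⌋ = 7 → H.
Square (2°×1°, digits 0–9): lon ⌊16.2365/2⌋ = 8; lat ⌊4.5920/1⌋ = 4.
Subsquare (5′×2.5′, letters a–x): lon ⌊0.2365/0.0833333⌋ = 2 → c; lat ⌊0.5920/0.0416667⌋ = 14 → o.

EH84co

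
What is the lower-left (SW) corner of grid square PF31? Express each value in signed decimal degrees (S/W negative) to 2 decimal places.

Field P=15, F=5: +15·20° lon, +5·10° lat → SW at lon 120°, lat -40°.
Square 3, 1: +3·2° lon, +1·1° lat → SW at lon 126°, lat -39°.
latitude -39.00, longitude 126.00.

-39.00, 126.00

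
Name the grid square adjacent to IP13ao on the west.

IP03xo

Longitude subsquare a = 0; −1 → -1, wraps to 23 = x, carry into square.
Longitude square 1; −1 → 0.
The latitude characters are unchanged.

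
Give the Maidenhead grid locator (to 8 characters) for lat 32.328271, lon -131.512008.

CM42fh88

Add 180° to longitude and 90° to latitude: 48.48799, 122.32827.
Field: lon ⌊48.48799/20⌋ = 2 → C; lat ⌊122.32827/10⌋ = 12 → M.
Square: lon ⌊8.48799/2⌋ = 4; lat ⌊2.32827/1⌋ = 2.
Subsquare: lon ⌊0.48799/0.0833333⌋ = 5 → f; lat ⌊0.32827/0.0416667⌋ = 7 → h.
Extended square: lon ⌊0.07133/0.00833333⌋ = 8; lat ⌊0.03660/0.00416667⌋ = 8.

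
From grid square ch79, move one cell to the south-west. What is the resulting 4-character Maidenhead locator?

Longitude square 7; −1 → 6.
Latitude square 9; −1 → 8.

CH68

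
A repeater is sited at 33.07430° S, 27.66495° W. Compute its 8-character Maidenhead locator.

HF66ew02

Add 180° to longitude and 90° to latitude: 152.33505, 56.92570.
Field: 152.33505/20 → 7 → H, 56.92570/10 → 5 → F; chars HF.
Square: 12.33505/2 → 6, 6.92570/1 → 6; chars 66.
Subsquare: 0.33505/0.0833333 → 4 → e, 0.92570/0.0416667 → 22 → w; chars ew.
Extended square: 0.00172/0.00833333 → 0, 0.00903/0.00416667 → 2; chars 02.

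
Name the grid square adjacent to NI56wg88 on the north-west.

NI56wg79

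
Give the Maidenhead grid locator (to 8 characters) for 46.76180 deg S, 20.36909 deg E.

Shift to the Maidenhead origin (180°W, 90°S): lon 200.36909, lat 43.23820.
Field (20°×10°, letters A–R): 200.36909/20 → 10 → K, 43.23820/10 → 4 → E; chars KE.
Square (2°×1°, digits 0–9): 0.36909/2 → 0, 3.23820/1 → 3; chars 03.
Subsquare (5′×2.5′, letters a–x): 0.36909/0.0833333 → 4 → e, 0.23820/0.0416667 → 5 → f; chars ef.
Extended square (30″×15″, digits 0–9): 0.03576/0.00833333 → 4, 0.02987/0.00416667 → 7; chars 47.

KE03ef47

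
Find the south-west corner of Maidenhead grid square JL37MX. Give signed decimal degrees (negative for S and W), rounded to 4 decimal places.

27.9583, 7.0000

Field J=9, L=11: +9·20° lon, +11·10° lat → SW at lon 0°, lat 20°.
Square 3, 7: +3·2° lon, +7·1° lat → SW at lon 6°, lat 27°.
Subsquare m=12, x=23: +12·0.0833333° lon, +23·0.0416667° lat → SW at lon 7°, lat 27.9583°.
latitude 27.9583, longitude 7.0000.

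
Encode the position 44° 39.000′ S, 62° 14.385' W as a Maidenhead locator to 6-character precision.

Shift to the Maidenhead origin (180°W, 90°S): lon 117.7602, lat 45.3500.
Field: 117.7602/20 → 5 → F, 45.3500/10 → 4 → E; chars FE.
Square: 17.7602/2 → 8, 5.3500/1 → 5; chars 85.
Subsquare: 1.7602/0.0833333 → 21 → v, 0.3500/0.0416667 → 8 → i; chars vi.

FE85vi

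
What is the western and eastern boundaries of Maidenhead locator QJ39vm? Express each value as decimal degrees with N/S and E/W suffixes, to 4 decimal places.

147.7500° E, 147.8333° E

Field Q=16, J=9: +16·20° lon, +9·10° lat → SW at lon 140°, lat 0°.
Square 3, 9: +3·2° lon, +9·1° lat → SW at lon 146°, lat 9°.
Subsquare v=21, m=12: +21·0.0833333° lon, +12·0.0416667° lat → SW at lon 147.75°, lat 9.5°.
Cell spans 0.0833333° lon × 0.0416667° lat.
west 147.7500° E, east 147.8333° E.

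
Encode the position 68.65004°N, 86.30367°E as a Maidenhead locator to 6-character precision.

NP38dp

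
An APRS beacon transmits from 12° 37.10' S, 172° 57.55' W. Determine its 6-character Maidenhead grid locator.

AH37mj

Shift to the Maidenhead origin (180°W, 90°S): lon 7.0408, lat 77.3817.
Field: lon ⌊7.0408/20⌋ = 0 → A; lat ⌊77.3817/10⌋ = 7 → H.
Square: lon ⌊7.0408/2⌋ = 3; lat ⌊7.3817/1⌋ = 7.
Subsquare: lon ⌊1.0408/0.0833333⌋ = 12 → m; lat ⌊0.3817/0.0416667⌋ = 9 → j.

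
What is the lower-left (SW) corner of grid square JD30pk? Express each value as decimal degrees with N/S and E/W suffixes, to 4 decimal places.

59.5833° S, 7.2500° E

Field J=9, D=3: +9·20° lon, +3·10° lat → SW at lon 0°, lat -60°.
Square 3, 0: +3·2° lon, +0·1° lat → SW at lon 6°, lat -60°.
Subsquare p=15, k=10: +15·0.0833333° lon, +10·0.0416667° lat → SW at lon 7.25°, lat -59.5833°.
latitude 59.5833° S, longitude 7.2500° E.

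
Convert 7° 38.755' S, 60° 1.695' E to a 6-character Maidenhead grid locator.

Add 180° to longitude and 90° to latitude: 240.0283, 82.3541.
Field (20°×10°, letters A–R): lon ⌊240.0283/20⌋ = 12 → M; lat ⌊82.3541/10⌋ = 8 → I.
Square (2°×1°, digits 0–9): lon ⌊0.0283/2⌋ = 0; lat ⌊2.3541/1⌋ = 2.
Subsquare (5′×2.5′, letters a–x): lon ⌊0.0283/0.0833333⌋ = 0 → a; lat ⌊0.3541/0.0416667⌋ = 8 → i.

MI02ai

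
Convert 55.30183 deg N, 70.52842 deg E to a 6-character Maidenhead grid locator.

MO55gh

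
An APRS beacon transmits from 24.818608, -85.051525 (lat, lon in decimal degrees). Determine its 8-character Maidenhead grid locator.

EL74lt36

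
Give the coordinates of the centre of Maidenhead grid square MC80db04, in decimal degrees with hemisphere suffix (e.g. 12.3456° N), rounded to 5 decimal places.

69.93958° S, 76.25417° E

Field M=12, C=2: +12·20° lon, +2·10° lat → SW at lon 60°, lat -70°.
Square 8, 0: +8·2° lon, +0·1° lat → SW at lon 76°, lat -70°.
Subsquare d=3, b=1: +3·0.0833333° lon, +1·0.0416667° lat → SW at lon 76.25°, lat -69.9583°.
Extended square 0, 4: +0·0.00833333° lon, +4·0.00416667° lat → SW at lon 76.25°, lat -69.9417°.
Cell spans 0.00833333° lon × 0.00416667° lat. Centre is SW corner plus half of each.
latitude 69.93958° S, longitude 76.25417° E.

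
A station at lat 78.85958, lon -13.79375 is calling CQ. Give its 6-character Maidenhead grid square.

Add 180° to longitude and 90° to latitude: 166.2063, 168.8596.
Field: lon ⌊166.2063/20⌋ = 8 → I; lat ⌊168.8596/10⌋ = 16 → Q.
Square: lon ⌊6.2063/2⌋ = 3; lat ⌊8.8596/1⌋ = 8.
Subsquare: lon ⌊0.2063/0.0833333⌋ = 2 → c; lat ⌊0.8596/0.0416667⌋ = 20 → u.

IQ38cu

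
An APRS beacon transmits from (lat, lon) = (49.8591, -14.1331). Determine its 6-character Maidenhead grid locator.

IN29wu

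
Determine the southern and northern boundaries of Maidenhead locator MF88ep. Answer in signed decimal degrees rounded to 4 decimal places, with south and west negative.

Field M=12, F=5: +12·20° lon, +5·10° lat → SW at lon 60°, lat -40°.
Square 8, 8: +8·2° lon, +8·1° lat → SW at lon 76°, lat -32°.
Subsquare e=4, p=15: +4·0.0833333° lon, +15·0.0416667° lat → SW at lon 76.3333°, lat -31.375°.
Cell spans 0.0833333° lon × 0.0416667° lat.
south -31.3750, north -31.3333.

-31.3750, -31.3333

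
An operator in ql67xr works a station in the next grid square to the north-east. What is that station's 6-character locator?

QL77as

Longitude subsquare x = 23; +1 → 24, wraps to 0 = a, carry into square.
Longitude square 6; +1 → 7.
Latitude subsquare r = 17; +1 → 18 = s.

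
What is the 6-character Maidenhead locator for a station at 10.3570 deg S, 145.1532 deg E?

Offset from 180°W / 90°S: lon 325.1532°, lat 79.6430°.
Field: 325.1532/20 → 16 → Q, 79.6430/10 → 7 → H; chars QH.
Square: 5.1532/2 → 2, 9.6430/1 → 9; chars 29.
Subsquare: 1.1532/0.0833333 → 13 → n, 0.6430/0.0416667 → 15 → p; chars np.

QH29np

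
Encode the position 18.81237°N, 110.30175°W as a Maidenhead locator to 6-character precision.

DK48ut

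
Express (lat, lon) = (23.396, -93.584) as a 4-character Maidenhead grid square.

EL33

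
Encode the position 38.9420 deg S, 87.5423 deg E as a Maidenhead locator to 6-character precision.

Add 180° to longitude and 90° to latitude: 267.5423, 51.0580.
Field: lon ⌊267.5423/20⌋ = 13 → N; lat ⌊51.0580/10⌋ = 5 → F.
Square: lon ⌊7.5423/2⌋ = 3; lat ⌊1.0580/1⌋ = 1.
Subsquare: lon ⌊1.5423/0.0833333⌋ = 18 → s; lat ⌊0.0580/0.0416667⌋ = 1 → b.

NF31sb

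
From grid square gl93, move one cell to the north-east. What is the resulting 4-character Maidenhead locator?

HL04

Longitude square 9; +1 → 10, wraps to 0, carry into field.
Longitude field G = 6; +1 → 7 = H.
Latitude square 3; +1 → 4.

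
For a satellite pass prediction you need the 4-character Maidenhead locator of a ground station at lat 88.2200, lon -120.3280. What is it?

Offset from 180°W / 90°S: lon 59.67°, lat 178.22°.
Field (20°×10°, letters A–R): lon ⌊59.67/20⌋ = 2 → C; lat ⌊178.22/10⌋ = 17 → R.
Square (2°×1°, digits 0–9): lon ⌊19.67/2⌋ = 9; lat ⌊8.22/1⌋ = 8.

CR98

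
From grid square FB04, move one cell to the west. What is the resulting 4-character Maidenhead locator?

EB94

Longitude square 0; −1 → -1, wraps to 9, carry into field.
Longitude field F = 5; −1 → 4 = E.
The latitude characters are unchanged.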